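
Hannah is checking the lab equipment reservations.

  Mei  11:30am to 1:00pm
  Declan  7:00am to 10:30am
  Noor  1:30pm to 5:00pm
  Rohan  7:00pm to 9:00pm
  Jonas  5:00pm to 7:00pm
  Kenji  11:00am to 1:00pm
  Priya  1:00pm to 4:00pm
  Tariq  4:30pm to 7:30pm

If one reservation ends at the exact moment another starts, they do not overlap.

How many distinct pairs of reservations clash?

5

Sorted by start: Declan, Kenji, Mei, Priya, Noor, Tariq, Jonas, Rohan.
Kenji starts after Declan ends; Declan is clear from here.
Mei starts before Kenji ends → Kenji and Mei overlap.
Priya starts exactly when Kenji ends (back-to-back, no overlap); Kenji is clear from here.
Priya starts exactly when Mei ends (back-to-back, no overlap); Mei is clear from here.
Noor starts before Priya ends → Priya and Noor overlap.
Tariq starts after Priya ends; Priya is clear from here.
Tariq starts before Noor ends → Noor and Tariq overlap.
Jonas starts exactly when Noor ends (back-to-back, no overlap); Noor is clear from here.
Jonas starts before Tariq ends → Tariq and Jonas overlap.
Rohan starts before Tariq ends → Tariq and Rohan overlap.
Rohan starts exactly when Jonas ends (back-to-back, no overlap).
Overlapping pairs: Jonas & Tariq, Kenji & Mei, Noor & Priya, Noor & Tariq, Rohan & Tariq — 5 in total.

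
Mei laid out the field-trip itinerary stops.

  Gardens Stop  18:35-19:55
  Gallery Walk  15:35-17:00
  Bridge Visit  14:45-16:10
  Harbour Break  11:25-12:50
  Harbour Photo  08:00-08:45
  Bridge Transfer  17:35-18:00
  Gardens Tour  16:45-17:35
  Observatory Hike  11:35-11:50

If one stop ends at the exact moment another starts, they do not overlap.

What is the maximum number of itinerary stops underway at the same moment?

Sort all start/end points and keep a running count:
08:00 start Harbour Photo → 1
08:45 end Harbour Photo → 0
11:25 start Harbour Break → 1
11:35 start Observatory Hike → 2
11:50 end Observatory Hike → 1
12:50 end Harbour Break → 0
14:45 start Bridge Visit → 1
15:35 start Gallery Walk → 2
16:10 end Bridge Visit → 1
16:45 start Gardens Tour → 2
17:00 end Gallery Walk → 1
17:35 end Gardens Tour → 0
17:35 start Bridge Transfer → 1
18:00 end Bridge Transfer → 0
18:35 start Gardens Stop → 1
19:55 end Gardens Stop → 0
Peak is 2, at 11:35 (Harbour Break, Observatory Hike).

2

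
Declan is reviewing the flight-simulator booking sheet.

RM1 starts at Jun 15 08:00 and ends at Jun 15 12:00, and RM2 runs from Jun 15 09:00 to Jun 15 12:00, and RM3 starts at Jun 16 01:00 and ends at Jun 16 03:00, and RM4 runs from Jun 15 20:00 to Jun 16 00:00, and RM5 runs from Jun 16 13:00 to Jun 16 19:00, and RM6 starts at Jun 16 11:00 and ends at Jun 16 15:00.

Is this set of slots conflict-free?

Sorted by start: RM1, RM2, RM4, RM3, RM6, RM5.
RM2 starts before RM1 ends → RM1 and RM2 overlap.
That's a conflict, so the schedule is not conflict-free.

No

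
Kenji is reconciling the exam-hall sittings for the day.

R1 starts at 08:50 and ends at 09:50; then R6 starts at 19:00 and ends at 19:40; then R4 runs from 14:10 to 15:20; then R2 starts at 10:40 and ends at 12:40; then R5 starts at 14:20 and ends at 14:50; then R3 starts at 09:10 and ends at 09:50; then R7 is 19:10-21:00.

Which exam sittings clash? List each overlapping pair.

Sorted by start: R1, R3, R2, R4, R5, R6, R7.
R3 starts before R1 ends → R1 and R3 overlap.
R2 starts after R1 ends — done with R1.
R2 starts after R3 ends — done with R3.
R4 starts after R2 ends — done with R2.
R5 starts before R4 ends → R4 and R5 overlap.
R6 starts after R4 ends — done with R4.
R6 starts after R5 ends — done with R5.
R7 starts before R6 ends → R6 and R7 overlap.

R1 & R3, R4 & R5, R6 & R7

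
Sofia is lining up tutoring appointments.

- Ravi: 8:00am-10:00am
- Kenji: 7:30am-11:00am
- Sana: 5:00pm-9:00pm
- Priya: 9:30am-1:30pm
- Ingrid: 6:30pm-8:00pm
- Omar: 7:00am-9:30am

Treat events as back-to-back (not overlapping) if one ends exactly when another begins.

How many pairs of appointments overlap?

6

Sorted by start: Omar, Kenji, Ravi, Priya, Sana, Ingrid.
Kenji starts before Omar ends → Omar and Kenji overlap.
Ravi starts before Omar ends → Omar and Ravi overlap.
Priya starts exactly when Omar ends (back-to-back, no overlap), so Omar has no further overlaps.
Ravi starts before Kenji ends → Kenji and Ravi overlap.
Priya starts before Kenji ends → Kenji and Priya overlap.
Sana starts after Kenji ends, so Kenji has no further overlaps.
Priya starts before Ravi ends → Ravi and Priya overlap.
Sana starts after Ravi ends, so Ravi has no further overlaps.
Sana starts after Priya ends, so Priya has no further overlaps.
Ingrid starts before Sana ends → Sana and Ingrid overlap.
Overlapping pairs: Ingrid & Sana, Kenji & Omar, Kenji & Priya, Kenji & Ravi, Omar & Ravi, Priya & Ravi — 6 in total.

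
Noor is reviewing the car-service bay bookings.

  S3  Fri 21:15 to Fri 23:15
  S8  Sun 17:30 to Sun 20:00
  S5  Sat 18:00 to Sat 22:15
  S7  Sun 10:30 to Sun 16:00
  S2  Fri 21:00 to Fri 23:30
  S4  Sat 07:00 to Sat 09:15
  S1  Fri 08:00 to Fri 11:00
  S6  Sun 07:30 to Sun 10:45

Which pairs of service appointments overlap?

S2 & S3, S6 & S7

Sorted by start: S1, S2, S3, S4, S5, S6, S7, S8.
S2 starts after S1 ends, so nothing later overlaps S1 either.
S3 starts before S2 ends → S2 and S3 overlap.
S4 starts after S2 ends, so nothing later overlaps S2 either.
S4 starts after S3 ends, so nothing later overlaps S3 either.
S5 starts after S4 ends, so nothing later overlaps S4 either.
S6 starts after S5 ends, so nothing later overlaps S5 either.
S7 starts before S6 ends → S6 and S7 overlap.
S8 starts after S6 ends.
S8 starts after S7 ends.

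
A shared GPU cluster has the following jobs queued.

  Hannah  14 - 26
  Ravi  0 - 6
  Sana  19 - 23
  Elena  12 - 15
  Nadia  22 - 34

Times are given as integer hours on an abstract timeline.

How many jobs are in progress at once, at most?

3

Sort all start/end points and keep a running count:
0 start Ravi → 1
6 end Ravi → 0
12 start Elena → 1
14 start Hannah → 2
15 end Elena → 1
19 start Sana → 2
22 start Nadia → 3
23 end Sana → 2
26 end Hannah → 1
34 end Nadia → 0
Peak is 3, at 22 (Hannah, Nadia, Sana).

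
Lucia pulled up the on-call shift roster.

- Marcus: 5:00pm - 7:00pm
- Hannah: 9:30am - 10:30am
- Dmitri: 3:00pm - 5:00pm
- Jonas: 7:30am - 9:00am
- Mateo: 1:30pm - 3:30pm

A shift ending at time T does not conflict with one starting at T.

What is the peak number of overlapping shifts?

Walk through starts and ends in time order (an end at T is processed before a start at T):
7:30am start Jonas → 1
9:00am end Jonas → 0
9:30am start Hannah → 1
10:30am end Hannah → 0
1:30pm start Mateo → 1
3:00pm start Dmitri → 2
3:30pm end Mateo → 1
5:00pm end Dmitri → 0
5:00pm start Marcus → 1
7:00pm end Marcus → 0
Peak is 2, at 3:00pm (Dmitri, Mateo).

2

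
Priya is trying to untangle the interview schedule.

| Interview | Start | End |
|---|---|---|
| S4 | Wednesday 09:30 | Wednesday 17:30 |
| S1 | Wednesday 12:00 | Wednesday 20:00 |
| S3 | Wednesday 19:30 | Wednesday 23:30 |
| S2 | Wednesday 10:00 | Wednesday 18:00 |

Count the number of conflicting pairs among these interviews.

Check each pair: they overlap iff neither finishes before the other starts.
Sorted by start: S4, S2, S1, S3.
S2 starts before S4 ends → S4 and S2 overlap.
S1 starts before S4 ends → S4 and S1 overlap.
S3 starts after S4 ends.
S1 starts before S2 ends → S2 and S1 overlap.
S3 starts after S2 ends.
S3 starts before S1 ends → S1 and S3 overlap.
Overlapping pairs: S1 & S2, S1 & S3, S1 & S4, S2 & S4 — 4 in total.

4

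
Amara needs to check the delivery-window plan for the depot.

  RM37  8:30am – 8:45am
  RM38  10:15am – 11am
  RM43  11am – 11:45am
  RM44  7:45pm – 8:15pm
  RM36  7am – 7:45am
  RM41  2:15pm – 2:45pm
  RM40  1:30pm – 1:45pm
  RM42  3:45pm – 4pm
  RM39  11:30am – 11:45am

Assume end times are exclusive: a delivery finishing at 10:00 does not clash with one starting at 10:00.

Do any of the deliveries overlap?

Sorted by start: RM36, RM37, RM38, RM43, RM39, RM40, RM41, RM42, RM44.
RM37 starts after RM36 ends, so RM36 has no further overlaps.
RM38 starts after RM37 ends, so RM37 has no further overlaps.
RM43 starts exactly when RM38 ends (back-to-back, no overlap), so RM38 has no further overlaps.
RM39 starts before RM43 ends → RM43 and RM39 overlap.
That's a conflict, so the schedule is not conflict-free.

Yes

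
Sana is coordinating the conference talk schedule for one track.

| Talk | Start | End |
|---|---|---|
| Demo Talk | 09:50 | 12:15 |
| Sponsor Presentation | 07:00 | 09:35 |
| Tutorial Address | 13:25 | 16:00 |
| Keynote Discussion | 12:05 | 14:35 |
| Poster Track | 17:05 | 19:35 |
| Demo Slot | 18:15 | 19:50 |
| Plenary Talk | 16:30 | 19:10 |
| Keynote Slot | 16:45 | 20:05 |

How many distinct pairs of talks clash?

Check each pair: they overlap iff neither finishes before the other starts.
Sorted by start: Sponsor Presentation, Demo Talk, Keynote Discussion, Tutorial Address, Plenary Talk, Keynote Slot, Poster Track, Demo Slot.
Demo Talk starts after Sponsor Presentation ends, so Sponsor Presentation has no further overlaps.
Keynote Discussion starts before Demo Talk ends → Demo Talk and Keynote Discussion overlap.
Tutorial Address starts after Demo Talk ends, so Demo Talk has no further overlaps.
Tutorial Address starts before Keynote Discussion ends → Keynote Discussion and Tutorial Address overlap.
Plenary Talk starts after Keynote Discussion ends, so Keynote Discussion has no further overlaps.
Plenary Talk starts after Tutorial Address ends, so Tutorial Address has no further overlaps.
Keynote Slot starts before Plenary Talk ends → Plenary Talk and Keynote Slot overlap.
Poster Track starts before Plenary Talk ends → Plenary Talk and Poster Track overlap.
Demo Slot starts before Plenary Talk ends → Plenary Talk and Demo Slot overlap.
Poster Track starts before Keynote Slot ends → Keynote Slot and Poster Track overlap.
Demo Slot starts before Keynote Slot ends → Keynote Slot and Demo Slot overlap.
Demo Slot starts before Poster Track ends → Poster Track and Demo Slot overlap.
Overlapping pairs: Demo Slot & Keynote Slot, Demo Slot & Plenary Talk, Demo Slot & Poster Track, Demo Talk & Keynote Discussion, Keynote Discussion & Tutorial Address, Keynote Slot & Plenary Talk, Keynote Slot & Poster Track, Plenary Talk & Poster Track — 8 in total.

8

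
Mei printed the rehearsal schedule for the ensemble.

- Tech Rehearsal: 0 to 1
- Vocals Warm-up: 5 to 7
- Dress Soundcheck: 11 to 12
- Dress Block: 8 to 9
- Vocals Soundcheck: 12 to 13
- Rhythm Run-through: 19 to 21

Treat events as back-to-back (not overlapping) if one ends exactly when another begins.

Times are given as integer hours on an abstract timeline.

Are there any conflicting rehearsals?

Sorted by start: Tech Rehearsal, Vocals Warm-up, Dress Block, Dress Soundcheck, Vocals Soundcheck, Rhythm Run-through.
Vocals Warm-up starts after Tech Rehearsal ends, so Tech Rehearsal has no further overlaps.
Dress Block starts after Vocals Warm-up ends, so Vocals Warm-up has no further overlaps.
Dress Soundcheck starts after Dress Block ends, so Dress Block has no further overlaps.
Vocals Soundcheck starts exactly when Dress Soundcheck ends (back-to-back, no overlap), so Dress Soundcheck has no further overlaps.
Rhythm Run-through starts after Vocals Soundcheck ends.
Every pair is clear; the schedule has no overlaps.

No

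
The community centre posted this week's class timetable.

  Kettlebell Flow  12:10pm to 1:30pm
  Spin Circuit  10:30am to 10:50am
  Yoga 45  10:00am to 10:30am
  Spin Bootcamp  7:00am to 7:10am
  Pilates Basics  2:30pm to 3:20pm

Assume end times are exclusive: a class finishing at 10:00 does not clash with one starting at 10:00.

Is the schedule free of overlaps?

Sorted by start: Spin Bootcamp, Yoga 45, Spin Circuit, Kettlebell Flow, Pilates Basics.
Yoga 45 starts after Spin Bootcamp ends, so Spin Bootcamp has no further overlaps.
Spin Circuit starts exactly when Yoga 45 ends (back-to-back, no overlap), so Yoga 45 has no further overlaps.
Kettlebell Flow starts after Spin Circuit ends, so Spin Circuit has no further overlaps.
Pilates Basics starts after Kettlebell Flow ends.
Every pair is clear; the schedule has no overlaps.

Yes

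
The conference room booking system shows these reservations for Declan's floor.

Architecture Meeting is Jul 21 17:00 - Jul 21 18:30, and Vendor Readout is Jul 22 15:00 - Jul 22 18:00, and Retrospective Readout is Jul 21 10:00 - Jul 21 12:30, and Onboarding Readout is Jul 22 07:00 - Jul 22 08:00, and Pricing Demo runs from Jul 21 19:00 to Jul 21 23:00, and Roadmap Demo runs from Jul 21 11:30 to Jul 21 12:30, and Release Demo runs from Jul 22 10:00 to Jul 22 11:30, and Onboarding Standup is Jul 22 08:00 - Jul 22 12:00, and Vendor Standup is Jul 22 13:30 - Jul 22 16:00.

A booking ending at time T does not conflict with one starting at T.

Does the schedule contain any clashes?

Two intervals overlap when each starts before the other ends.
Sorted by start: Retrospective Readout, Roadmap Demo, Architecture Meeting, Pricing Demo, Onboarding Readout, Onboarding Standup, Release Demo, Vendor Standup, Vendor Readout.
Roadmap Demo starts before Retrospective Readout ends → Retrospective Readout and Roadmap Demo overlap.
That's a conflict, so the schedule is not conflict-free.

Yes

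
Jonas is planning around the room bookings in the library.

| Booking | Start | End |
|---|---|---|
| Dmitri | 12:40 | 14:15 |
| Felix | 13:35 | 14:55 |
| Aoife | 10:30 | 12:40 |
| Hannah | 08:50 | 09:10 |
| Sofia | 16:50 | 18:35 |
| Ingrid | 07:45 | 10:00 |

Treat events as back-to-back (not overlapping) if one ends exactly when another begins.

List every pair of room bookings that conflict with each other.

Dmitri & Felix, Hannah & Ingrid

Sorted by start: Ingrid, Hannah, Aoife, Dmitri, Felix, Sofia.
Hannah starts before Ingrid ends → Ingrid and Hannah overlap.
Aoife starts after Ingrid ends, so Ingrid has no further overlaps.
Aoife starts after Hannah ends, so Hannah has no further overlaps.
Dmitri starts exactly when Aoife ends (back-to-back, no overlap), so Aoife has no further overlaps.
Felix starts before Dmitri ends → Dmitri and Felix overlap.
Sofia starts after Dmitri ends.
Sofia starts after Felix ends.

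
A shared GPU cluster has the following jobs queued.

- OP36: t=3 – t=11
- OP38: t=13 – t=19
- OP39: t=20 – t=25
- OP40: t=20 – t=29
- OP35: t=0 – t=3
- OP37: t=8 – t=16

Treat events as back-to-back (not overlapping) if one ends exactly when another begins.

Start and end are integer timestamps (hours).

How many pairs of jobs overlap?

Check each pair: they overlap iff neither finishes before the other starts.
Sorted by start: OP35, OP36, OP37, OP38, OP39, OP40.
OP36 starts exactly when OP35 ends (back-to-back, no overlap), so nothing later overlaps OP35 either.
OP37 starts before OP36 ends → OP36 and OP37 overlap.
OP38 starts after OP36 ends, so nothing later overlaps OP36 either.
OP38 starts before OP37 ends → OP37 and OP38 overlap.
OP39 starts after OP37 ends, so nothing later overlaps OP37 either.
OP39 starts after OP38 ends, so nothing later overlaps OP38 either.
OP40 starts before OP39 ends → OP39 and OP40 overlap.
Overlapping pairs: OP36 & OP37, OP37 & OP38, OP39 & OP40 — 3 in total.

3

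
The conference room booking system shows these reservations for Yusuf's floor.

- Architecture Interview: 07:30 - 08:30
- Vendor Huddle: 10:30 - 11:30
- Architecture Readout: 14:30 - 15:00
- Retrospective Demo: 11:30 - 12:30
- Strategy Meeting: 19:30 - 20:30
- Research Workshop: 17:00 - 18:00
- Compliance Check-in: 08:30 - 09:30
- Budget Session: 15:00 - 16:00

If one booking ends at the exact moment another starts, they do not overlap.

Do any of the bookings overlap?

Check each pair: they overlap iff neither finishes before the other starts.
Sorted by start: Architecture Interview, Compliance Check-in, Vendor Huddle, Retrospective Demo, Architecture Readout, Budget Session, Research Workshop, Strategy Meeting.
Compliance Check-in starts exactly when Architecture Interview ends (back-to-back, no overlap), so Architecture Interview has no further overlaps.
Vendor Huddle starts after Compliance Check-in ends, so Compliance Check-in has no further overlaps.
Retrospective Demo starts exactly when Vendor Huddle ends (back-to-back, no overlap), so Vendor Huddle has no further overlaps.
Architecture Readout starts after Retrospective Demo ends, so Retrospective Demo has no further overlaps.
Budget Session starts exactly when Architecture Readout ends (back-to-back, no overlap), so Architecture Readout has no further overlaps.
Research Workshop starts after Budget Session ends, so Budget Session has no further overlaps.
Strategy Meeting starts after Research Workshop ends.
Every pair is clear; the schedule has no overlaps.

No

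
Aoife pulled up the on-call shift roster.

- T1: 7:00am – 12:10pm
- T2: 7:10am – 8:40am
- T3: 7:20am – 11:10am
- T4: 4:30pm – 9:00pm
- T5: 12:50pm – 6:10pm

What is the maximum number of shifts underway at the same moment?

3

Sweep the timeline, counting +1 at each start and −1 at each end (ends before starts at a tie):
7:00am start T1 → 1
7:10am start T2 → 2
7:20am start T3 → 3
8:40am end T2 → 2
11:10am end T3 → 1
12:10pm end T1 → 0
12:50pm start T5 → 1
4:30pm start T4 → 2
6:10pm end T5 → 1
9:00pm end T4 → 0
Peak is 3, at 7:20am (T1, T2, T3).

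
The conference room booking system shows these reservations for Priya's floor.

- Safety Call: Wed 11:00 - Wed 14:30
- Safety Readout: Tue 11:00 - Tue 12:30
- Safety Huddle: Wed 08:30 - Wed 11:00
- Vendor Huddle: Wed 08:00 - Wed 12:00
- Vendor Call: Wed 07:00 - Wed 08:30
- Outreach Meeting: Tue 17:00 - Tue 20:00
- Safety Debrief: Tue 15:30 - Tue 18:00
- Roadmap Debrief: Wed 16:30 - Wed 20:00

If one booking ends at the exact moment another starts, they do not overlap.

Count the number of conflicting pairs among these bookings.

Sorted by start: Safety Readout, Safety Debrief, Outreach Meeting, Vendor Call, Vendor Huddle, Safety Huddle, Safety Call, Roadmap Debrief.
Safety Debrief starts after Safety Readout ends — done with Safety Readout.
Outreach Meeting starts before Safety Debrief ends → Safety Debrief and Outreach Meeting overlap.
Vendor Call starts after Safety Debrief ends — done with Safety Debrief.
Vendor Call starts after Outreach Meeting ends — done with Outreach Meeting.
Vendor Huddle starts before Vendor Call ends → Vendor Call and Vendor Huddle overlap.
Safety Huddle starts exactly when Vendor Call ends (back-to-back, no overlap) — done with Vendor Call.
Safety Huddle starts before Vendor Huddle ends → Vendor Huddle and Safety Huddle overlap.
Safety Call starts before Vendor Huddle ends → Vendor Huddle and Safety Call overlap.
Roadmap Debrief starts after Vendor Huddle ends.
Safety Call starts exactly when Safety Huddle ends (back-to-back, no overlap) — done with Safety Huddle.
Roadmap Debrief starts after Safety Call ends.
Overlapping pairs: Outreach Meeting & Safety Debrief, Safety Call & Vendor Huddle, Safety Huddle & Vendor Huddle, Vendor Call & Vendor Huddle — 4 in total.

4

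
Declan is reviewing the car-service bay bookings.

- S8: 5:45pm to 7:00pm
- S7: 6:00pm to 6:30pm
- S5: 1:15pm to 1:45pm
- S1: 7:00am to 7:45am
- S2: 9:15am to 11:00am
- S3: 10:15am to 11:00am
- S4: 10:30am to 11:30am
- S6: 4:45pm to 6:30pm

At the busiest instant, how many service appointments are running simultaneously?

Sweep the timeline, counting +1 at each start and −1 at each end (ends before starts at a tie):
7:00am start S1 → 1
7:45am end S1 → 0
9:15am start S2 → 1
10:15am start S3 → 2
10:30am start S4 → 3
11:00am end S2 → 2
11:00am end S3 → 1
11:30am end S4 → 0
1:15pm start S5 → 1
1:45pm end S5 → 0
4:45pm start S6 → 1
5:45pm start S8 → 2
6:00pm start S7 → 3
6:30pm end S6 → 2
6:30pm end S7 → 1
7:00pm end S8 → 0
Peak is 3, at 10:30am (S2, S3, S4).

3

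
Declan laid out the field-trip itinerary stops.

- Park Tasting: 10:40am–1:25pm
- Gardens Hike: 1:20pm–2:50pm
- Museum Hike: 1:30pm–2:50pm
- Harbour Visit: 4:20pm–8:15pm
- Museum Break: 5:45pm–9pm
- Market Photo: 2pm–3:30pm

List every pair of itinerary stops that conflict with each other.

Sorted by start: Park Tasting, Gardens Hike, Museum Hike, Market Photo, Harbour Visit, Museum Break.
Gardens Hike starts before Park Tasting ends → Park Tasting and Gardens Hike overlap.
Museum Hike starts after Park Tasting ends — done with Park Tasting.
Museum Hike starts before Gardens Hike ends → Gardens Hike and Museum Hike overlap.
Market Photo starts before Gardens Hike ends → Gardens Hike and Market Photo overlap.
Harbour Visit starts after Gardens Hike ends — done with Gardens Hike.
Market Photo starts before Museum Hike ends → Museum Hike and Market Photo overlap.
Harbour Visit starts after Museum Hike ends — done with Museum Hike.
Harbour Visit starts after Market Photo ends — done with Market Photo.
Museum Break starts before Harbour Visit ends → Harbour Visit and Museum Break overlap.

Gardens Hike & Market Photo, Gardens Hike & Museum Hike, Gardens Hike & Park Tasting, Harbour Visit & Museum Break, Market Photo & Museum Hike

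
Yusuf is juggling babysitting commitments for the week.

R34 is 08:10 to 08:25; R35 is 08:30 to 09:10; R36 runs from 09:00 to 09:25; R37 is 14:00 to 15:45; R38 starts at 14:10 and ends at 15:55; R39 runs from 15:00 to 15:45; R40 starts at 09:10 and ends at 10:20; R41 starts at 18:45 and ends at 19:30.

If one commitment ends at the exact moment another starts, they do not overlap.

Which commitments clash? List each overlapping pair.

R35 & R36, R36 & R40, R37 & R38, R37 & R39, R38 & R39

Check each pair: they overlap iff neither finishes before the other starts.
Sorted by start: R34, R35, R36, R40, R37, R38, R39, R41.
R35 starts after R34 ends, so R34 has no further overlaps.
R36 starts before R35 ends → R35 and R36 overlap.
R40 starts exactly when R35 ends (back-to-back, no overlap), so R35 has no further overlaps.
R40 starts before R36 ends → R36 and R40 overlap.
R37 starts after R36 ends, so R36 has no further overlaps.
R37 starts after R40 ends, so R40 has no further overlaps.
R38 starts before R37 ends → R37 and R38 overlap.
R39 starts before R37 ends → R37 and R39 overlap.
R41 starts after R37 ends.
R39 starts before R38 ends → R38 and R39 overlap.
R41 starts after R38 ends.
R41 starts after R39 ends.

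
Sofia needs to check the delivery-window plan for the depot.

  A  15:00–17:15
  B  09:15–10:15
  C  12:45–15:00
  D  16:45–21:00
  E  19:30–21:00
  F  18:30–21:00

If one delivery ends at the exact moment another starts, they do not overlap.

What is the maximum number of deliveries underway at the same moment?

Walk through starts and ends in time order (an end at T is processed before a start at T):
09:15 start B → 1
10:15 end B → 0
12:45 start C → 1
15:00 end C → 0
15:00 start A → 1
16:45 start D → 2
17:15 end A → 1
18:30 start F → 2
19:30 start E → 3
21:00 end D → 2
21:00 end E → 1
21:00 end F → 0
Peak is 3, at 19:30 (D, E, F).

3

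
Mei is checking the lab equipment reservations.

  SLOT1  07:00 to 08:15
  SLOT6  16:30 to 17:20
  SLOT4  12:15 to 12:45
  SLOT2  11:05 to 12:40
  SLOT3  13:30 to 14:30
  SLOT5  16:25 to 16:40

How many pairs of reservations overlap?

2

Sorted by start: SLOT1, SLOT2, SLOT4, SLOT3, SLOT5, SLOT6.
SLOT2 starts after SLOT1 ends, so SLOT1 has no further overlaps.
SLOT4 starts before SLOT2 ends → SLOT2 and SLOT4 overlap.
SLOT3 starts after SLOT2 ends, so SLOT2 has no further overlaps.
SLOT3 starts after SLOT4 ends, so SLOT4 has no further overlaps.
SLOT5 starts after SLOT3 ends, so SLOT3 has no further overlaps.
SLOT6 starts before SLOT5 ends → SLOT5 and SLOT6 overlap.
Overlapping pairs: SLOT2 & SLOT4, SLOT5 & SLOT6 — 2 in total.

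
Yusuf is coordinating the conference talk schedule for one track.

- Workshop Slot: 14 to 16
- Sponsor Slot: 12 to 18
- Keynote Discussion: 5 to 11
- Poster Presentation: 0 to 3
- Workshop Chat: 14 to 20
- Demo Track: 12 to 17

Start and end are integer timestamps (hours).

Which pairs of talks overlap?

Demo Track & Sponsor Slot, Demo Track & Workshop Chat, Demo Track & Workshop Slot, Sponsor Slot & Workshop Chat, Sponsor Slot & Workshop Slot, Workshop Chat & Workshop Slot

Sorted by start: Poster Presentation, Keynote Discussion, Demo Track, Sponsor Slot, Workshop Slot, Workshop Chat.
Keynote Discussion starts after Poster Presentation ends — done with Poster Presentation.
Demo Track starts after Keynote Discussion ends — done with Keynote Discussion.
Sponsor Slot starts before Demo Track ends → Demo Track and Sponsor Slot overlap.
Workshop Slot starts before Demo Track ends → Demo Track and Workshop Slot overlap.
Workshop Chat starts before Demo Track ends → Demo Track and Workshop Chat overlap.
Workshop Slot starts before Sponsor Slot ends → Sponsor Slot and Workshop Slot overlap.
Workshop Chat starts before Sponsor Slot ends → Sponsor Slot and Workshop Chat overlap.
Workshop Chat starts before Workshop Slot ends → Workshop Slot and Workshop Chat overlap.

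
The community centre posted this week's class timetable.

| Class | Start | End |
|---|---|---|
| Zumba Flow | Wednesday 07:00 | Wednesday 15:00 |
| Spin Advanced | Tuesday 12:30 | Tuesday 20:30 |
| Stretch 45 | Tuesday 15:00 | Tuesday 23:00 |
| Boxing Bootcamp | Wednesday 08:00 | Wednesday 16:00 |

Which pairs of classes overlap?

Boxing Bootcamp & Zumba Flow, Spin Advanced & Stretch 45

Sorted by start: Spin Advanced, Stretch 45, Zumba Flow, Boxing Bootcamp.
Stretch 45 starts before Spin Advanced ends → Spin Advanced and Stretch 45 overlap.
Zumba Flow starts after Spin Advanced ends — done with Spin Advanced.
Zumba Flow starts after Stretch 45 ends — done with Stretch 45.
Boxing Bootcamp starts before Zumba Flow ends → Zumba Flow and Boxing Bootcamp overlap.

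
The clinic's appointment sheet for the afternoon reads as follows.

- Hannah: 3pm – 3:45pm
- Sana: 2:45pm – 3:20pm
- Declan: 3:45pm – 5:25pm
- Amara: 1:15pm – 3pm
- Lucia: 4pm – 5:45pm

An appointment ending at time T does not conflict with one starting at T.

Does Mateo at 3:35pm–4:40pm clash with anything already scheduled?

Amara: ends 3pm at or before Mateo starts 3:35pm → clear.
Sana: ends 3:20pm at or before Mateo starts 3:35pm → clear.
Hannah: starts 3pm before Mateo ends 4:40pm, and ends 3:45pm after Mateo starts 3:35pm → overlap.
Declan: starts 3:45pm before Mateo ends 4:40pm, and ends 5:25pm after Mateo starts 3:35pm → overlap.
Lucia: starts 4pm before Mateo ends 4:40pm, and ends 5:45pm after Mateo starts 3:35pm → overlap.
Mateo overlaps Hannah, Declan, Lucia.

Yes — it overlaps Declan, Hannah, Lucia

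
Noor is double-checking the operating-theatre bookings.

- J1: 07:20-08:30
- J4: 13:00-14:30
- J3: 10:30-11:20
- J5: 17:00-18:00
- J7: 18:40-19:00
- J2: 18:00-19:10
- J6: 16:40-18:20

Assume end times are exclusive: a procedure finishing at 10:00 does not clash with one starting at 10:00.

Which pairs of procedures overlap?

J2 & J6, J2 & J7, J5 & J6

Sorted by start: J1, J3, J4, J6, J5, J2, J7.
J3 starts after J1 ends; J1 is clear from here.
J4 starts after J3 ends; J3 is clear from here.
J6 starts after J4 ends; J4 is clear from here.
J5 starts before J6 ends → J6 and J5 overlap.
J2 starts before J6 ends → J6 and J2 overlap.
J7 starts after J6 ends.
J2 starts exactly when J5 ends (back-to-back, no overlap); J5 is clear from here.
J7 starts before J2 ends → J2 and J7 overlap.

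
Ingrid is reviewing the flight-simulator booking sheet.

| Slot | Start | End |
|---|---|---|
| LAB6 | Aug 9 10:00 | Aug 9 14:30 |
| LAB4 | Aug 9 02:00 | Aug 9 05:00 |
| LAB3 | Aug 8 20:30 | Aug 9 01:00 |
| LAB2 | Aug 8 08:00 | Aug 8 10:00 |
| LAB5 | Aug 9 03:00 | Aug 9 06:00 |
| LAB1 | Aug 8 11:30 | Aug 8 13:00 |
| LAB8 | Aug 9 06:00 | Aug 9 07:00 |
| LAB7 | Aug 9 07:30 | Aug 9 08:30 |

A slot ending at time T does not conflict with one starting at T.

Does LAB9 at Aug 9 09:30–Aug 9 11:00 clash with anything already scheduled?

Yes — it overlaps LAB6

LAB2: ends Aug 8 10:00 at or before LAB9 starts Aug 9 09:30 → clear.
LAB1: ends Aug 8 13:00 at or before LAB9 starts Aug 9 09:30 → clear.
LAB3: ends Aug 9 01:00 at or before LAB9 starts Aug 9 09:30 → clear.
LAB4: ends Aug 9 05:00 at or before LAB9 starts Aug 9 09:30 → clear.
LAB5: ends Aug 9 06:00 at or before LAB9 starts Aug 9 09:30 → clear.
LAB8: ends Aug 9 07:00 at or before LAB9 starts Aug 9 09:30 → clear.
LAB7: ends Aug 9 08:30 at or before LAB9 starts Aug 9 09:30 → clear.
LAB6: starts Aug 9 10:00 before LAB9 ends Aug 9 11:00, and ends Aug 9 14:30 after LAB9 starts Aug 9 09:30 → overlap.
LAB9 overlaps LAB6.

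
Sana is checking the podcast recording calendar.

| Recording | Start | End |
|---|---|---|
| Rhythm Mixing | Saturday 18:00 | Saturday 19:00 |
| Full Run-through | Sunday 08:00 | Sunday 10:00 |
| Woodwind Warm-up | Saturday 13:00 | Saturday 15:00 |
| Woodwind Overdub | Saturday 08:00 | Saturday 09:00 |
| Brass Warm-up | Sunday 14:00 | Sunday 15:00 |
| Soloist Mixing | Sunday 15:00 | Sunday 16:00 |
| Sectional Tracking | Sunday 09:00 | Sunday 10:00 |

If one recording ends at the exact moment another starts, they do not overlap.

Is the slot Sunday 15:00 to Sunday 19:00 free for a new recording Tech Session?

No — it overlaps Soloist Mixing

Woodwind Overdub: ends Saturday 09:00 at or before Tech Session starts Sunday 15:00 → clear.
Woodwind Warm-up: ends Saturday 15:00 at or before Tech Session starts Sunday 15:00 → clear.
Rhythm Mixing: ends Saturday 19:00 at or before Tech Session starts Sunday 15:00 → clear.
Full Run-through: ends Sunday 10:00 at or before Tech Session starts Sunday 15:00 → clear.
Sectional Tracking: ends Sunday 10:00 at or before Tech Session starts Sunday 15:00 → clear.
Brass Warm-up: ends Sunday 15:00 at or before Tech Session starts Sunday 15:00 → clear.
Soloist Mixing: starts Sunday 15:00 before Tech Session ends Sunday 19:00, and ends Sunday 16:00 after Tech Session starts Sunday 15:00 → overlap.
Tech Session overlaps Soloist Mixing.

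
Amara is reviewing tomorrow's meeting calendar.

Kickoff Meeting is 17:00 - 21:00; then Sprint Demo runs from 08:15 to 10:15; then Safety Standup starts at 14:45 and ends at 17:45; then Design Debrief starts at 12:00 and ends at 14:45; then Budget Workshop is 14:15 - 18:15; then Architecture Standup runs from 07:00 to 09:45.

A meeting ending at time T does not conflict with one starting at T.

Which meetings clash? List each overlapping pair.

Check each pair: they overlap iff neither finishes before the other starts.
Sorted by start: Architecture Standup, Sprint Demo, Design Debrief, Budget Workshop, Safety Standup, Kickoff Meeting.
Sprint Demo starts before Architecture Standup ends → Architecture Standup and Sprint Demo overlap.
Design Debrief starts after Architecture Standup ends — done with Architecture Standup.
Design Debrief starts after Sprint Demo ends — done with Sprint Demo.
Budget Workshop starts before Design Debrief ends → Design Debrief and Budget Workshop overlap.
Safety Standup starts exactly when Design Debrief ends (back-to-back, no overlap) — done with Design Debrief.
Safety Standup starts before Budget Workshop ends → Budget Workshop and Safety Standup overlap.
Kickoff Meeting starts before Budget Workshop ends → Budget Workshop and Kickoff Meeting overlap.
Kickoff Meeting starts before Safety Standup ends → Safety Standup and Kickoff Meeting overlap.

Architecture Standup & Sprint Demo, Budget Workshop & Design Debrief, Budget Workshop & Kickoff Meeting, Budget Workshop & Safety Standup, Kickoff Meeting & Safety Standup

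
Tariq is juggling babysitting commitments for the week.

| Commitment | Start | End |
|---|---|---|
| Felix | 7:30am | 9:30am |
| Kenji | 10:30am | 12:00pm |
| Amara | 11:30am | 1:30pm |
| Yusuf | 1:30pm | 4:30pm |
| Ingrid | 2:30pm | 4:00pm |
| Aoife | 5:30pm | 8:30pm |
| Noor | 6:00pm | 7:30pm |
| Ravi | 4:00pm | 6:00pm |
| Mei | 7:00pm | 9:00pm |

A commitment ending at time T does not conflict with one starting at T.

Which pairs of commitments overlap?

Two intervals overlap when each starts before the other ends.
Sorted by start: Felix, Kenji, Amara, Yusuf, Ingrid, Ravi, Aoife, Noor, Mei.
Kenji starts after Felix ends — done with Felix.
Amara starts before Kenji ends → Kenji and Amara overlap.
Yusuf starts after Kenji ends — done with Kenji.
Yusuf starts exactly when Amara ends (back-to-back, no overlap) — done with Amara.
Ingrid starts before Yusuf ends → Yusuf and Ingrid overlap.
Ravi starts before Yusuf ends → Yusuf and Ravi overlap.
Aoife starts after Yusuf ends — done with Yusuf.
Ravi starts exactly when Ingrid ends (back-to-back, no overlap) — done with Ingrid.
Aoife starts before Ravi ends → Ravi and Aoife overlap.
Noor starts exactly when Ravi ends (back-to-back, no overlap) — done with Ravi.
Noor starts before Aoife ends → Aoife and Noor overlap.
Mei starts before Aoife ends → Aoife and Mei overlap.
Mei starts before Noor ends → Noor and Mei overlap.

Amara & Kenji, Aoife & Mei, Aoife & Noor, Aoife & Ravi, Ingrid & Yusuf, Mei & Noor, Ravi & Yusuf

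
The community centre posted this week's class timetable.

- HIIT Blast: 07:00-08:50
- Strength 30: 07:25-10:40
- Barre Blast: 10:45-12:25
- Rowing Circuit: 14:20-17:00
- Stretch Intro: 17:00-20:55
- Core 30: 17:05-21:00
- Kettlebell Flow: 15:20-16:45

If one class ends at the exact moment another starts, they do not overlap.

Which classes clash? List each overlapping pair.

Two intervals overlap when each starts before the other ends.
Sorted by start: HIIT Blast, Strength 30, Barre Blast, Rowing Circuit, Kettlebell Flow, Stretch Intro, Core 30.
Strength 30 starts before HIIT Blast ends → HIIT Blast and Strength 30 overlap.
Barre Blast starts after HIIT Blast ends; HIIT Blast is clear from here.
Barre Blast starts after Strength 30 ends; Strength 30 is clear from here.
Rowing Circuit starts after Barre Blast ends; Barre Blast is clear from here.
Kettlebell Flow starts before Rowing Circuit ends → Rowing Circuit and Kettlebell Flow overlap.
Stretch Intro starts exactly when Rowing Circuit ends (back-to-back, no overlap); Rowing Circuit is clear from here.
Stretch Intro starts after Kettlebell Flow ends; Kettlebell Flow is clear from here.
Core 30 starts before Stretch Intro ends → Stretch Intro and Core 30 overlap.

Core 30 & Stretch Intro, HIIT Blast & Strength 30, Kettlebell Flow & Rowing Circuit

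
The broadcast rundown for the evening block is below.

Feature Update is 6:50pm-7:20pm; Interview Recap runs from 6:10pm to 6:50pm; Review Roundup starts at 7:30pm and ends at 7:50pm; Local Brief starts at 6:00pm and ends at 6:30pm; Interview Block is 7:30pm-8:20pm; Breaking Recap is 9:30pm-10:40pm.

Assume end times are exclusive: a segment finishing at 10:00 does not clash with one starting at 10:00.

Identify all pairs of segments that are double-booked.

Sorted by start: Local Brief, Interview Recap, Feature Update, Interview Block, Review Roundup, Breaking Recap.
Interview Recap starts before Local Brief ends → Local Brief and Interview Recap overlap.
Feature Update starts after Local Brief ends, so nothing later overlaps Local Brief either.
Feature Update starts exactly when Interview Recap ends (back-to-back, no overlap), so nothing later overlaps Interview Recap either.
Interview Block starts after Feature Update ends, so nothing later overlaps Feature Update either.
Review Roundup starts before Interview Block ends → Interview Block and Review Roundup overlap.
Breaking Recap starts after Interview Block ends.
Breaking Recap starts after Review Roundup ends.

Interview Block & Review Roundup, Interview Recap & Local Brief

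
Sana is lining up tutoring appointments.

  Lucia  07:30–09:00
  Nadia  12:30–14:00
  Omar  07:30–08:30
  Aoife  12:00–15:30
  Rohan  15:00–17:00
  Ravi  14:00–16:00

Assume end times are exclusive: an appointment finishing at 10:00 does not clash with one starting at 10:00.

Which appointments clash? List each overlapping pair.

Check each pair: they overlap iff neither finishes before the other starts.
Sorted by start: Lucia, Omar, Aoife, Nadia, Ravi, Rohan.
Omar starts before Lucia ends → Lucia and Omar overlap.
Aoife starts after Lucia ends, so Lucia has no further overlaps.
Aoife starts after Omar ends, so Omar has no further overlaps.
Nadia starts before Aoife ends → Aoife and Nadia overlap.
Ravi starts before Aoife ends → Aoife and Ravi overlap.
Rohan starts before Aoife ends → Aoife and Rohan overlap.
Ravi starts exactly when Nadia ends (back-to-back, no overlap), so Nadia has no further overlaps.
Rohan starts before Ravi ends → Ravi and Rohan overlap.

Aoife & Nadia, Aoife & Ravi, Aoife & Rohan, Lucia & Omar, Ravi & Rohan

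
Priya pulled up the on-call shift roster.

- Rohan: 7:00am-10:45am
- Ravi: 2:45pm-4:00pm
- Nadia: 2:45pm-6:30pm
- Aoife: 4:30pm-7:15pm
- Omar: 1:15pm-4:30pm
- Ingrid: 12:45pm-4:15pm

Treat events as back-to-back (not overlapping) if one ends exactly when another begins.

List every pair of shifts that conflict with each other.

Two intervals overlap when each starts before the other ends.
Sorted by start: Rohan, Ingrid, Omar, Nadia, Ravi, Aoife.
Ingrid starts after Rohan ends — done with Rohan.
Omar starts before Ingrid ends → Ingrid and Omar overlap.
Nadia starts before Ingrid ends → Ingrid and Nadia overlap.
Ravi starts before Ingrid ends → Ingrid and Ravi overlap.
Aoife starts after Ingrid ends.
Nadia starts before Omar ends → Omar and Nadia overlap.
Ravi starts before Omar ends → Omar and Ravi overlap.
Aoife starts exactly when Omar ends (back-to-back, no overlap).
Ravi starts before Nadia ends → Nadia and Ravi overlap.
Aoife starts before Nadia ends → Nadia and Aoife overlap.
Aoife starts after Ravi ends.

Aoife & Nadia, Ingrid & Nadia, Ingrid & Omar, Ingrid & Ravi, Nadia & Omar, Nadia & Ravi, Omar & Ravi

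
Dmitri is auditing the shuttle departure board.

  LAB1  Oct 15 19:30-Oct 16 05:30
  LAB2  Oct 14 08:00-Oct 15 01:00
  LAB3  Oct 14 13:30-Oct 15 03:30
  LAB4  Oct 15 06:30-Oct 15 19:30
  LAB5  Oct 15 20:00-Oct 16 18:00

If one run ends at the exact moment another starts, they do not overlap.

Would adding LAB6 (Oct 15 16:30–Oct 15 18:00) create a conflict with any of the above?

Yes — it overlaps LAB4

LAB2: ends Oct 15 01:00 at or before LAB6 starts Oct 15 16:30 → clear.
LAB3: ends Oct 15 03:30 at or before LAB6 starts Oct 15 16:30 → clear.
LAB4: starts Oct 15 06:30 before LAB6 ends Oct 15 18:00, and ends Oct 15 19:30 after LAB6 starts Oct 15 16:30 → overlap.
LAB1: starts Oct 15 19:30 at or after LAB6 ends Oct 15 18:00 → clear.
LAB5: starts Oct 15 20:00 at or after LAB6 ends Oct 15 18:00 → clear.
LAB6 overlaps LAB4.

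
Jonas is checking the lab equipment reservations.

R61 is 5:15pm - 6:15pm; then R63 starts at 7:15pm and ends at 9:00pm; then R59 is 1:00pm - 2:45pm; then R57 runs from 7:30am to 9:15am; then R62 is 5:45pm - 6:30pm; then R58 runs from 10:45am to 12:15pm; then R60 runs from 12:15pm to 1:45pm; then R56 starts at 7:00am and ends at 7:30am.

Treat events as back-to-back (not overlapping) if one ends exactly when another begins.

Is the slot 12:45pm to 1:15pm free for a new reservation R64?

No — it overlaps R59, R60

R56: ends 7:30am at or before R64 starts 12:45pm → clear.
R57: ends 9:15am at or before R64 starts 12:45pm → clear.
R58: ends 12:15pm at or before R64 starts 12:45pm → clear.
R60: starts 12:15pm before R64 ends 1:15pm, and ends 1:45pm after R64 starts 12:45pm → overlap.
R59: starts 1:00pm before R64 ends 1:15pm, and ends 2:45pm after R64 starts 12:45pm → overlap.
R61: starts 5:15pm at or after R64 ends 1:15pm → clear.
R62: starts 5:45pm at or after R64 ends 1:15pm → clear.
R63: starts 7:15pm at or after R64 ends 1:15pm → clear.
R64 overlaps R59, R60.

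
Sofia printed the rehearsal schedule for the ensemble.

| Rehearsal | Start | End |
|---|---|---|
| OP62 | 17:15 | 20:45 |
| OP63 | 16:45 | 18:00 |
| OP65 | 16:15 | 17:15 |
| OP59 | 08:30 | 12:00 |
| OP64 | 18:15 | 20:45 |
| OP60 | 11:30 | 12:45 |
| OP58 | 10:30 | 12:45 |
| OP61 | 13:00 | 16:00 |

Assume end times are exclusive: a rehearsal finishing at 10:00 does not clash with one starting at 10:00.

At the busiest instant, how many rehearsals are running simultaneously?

Sweep the timeline, counting +1 at each start and −1 at each end (ends before starts at a tie):
08:30 start OP59 → 1
10:30 start OP58 → 2
11:30 start OP60 → 3
12:00 end OP59 → 2
12:45 end OP58 → 1
12:45 end OP60 → 0
13:00 start OP61 → 1
16:00 end OP61 → 0
16:15 start OP65 → 1
16:45 start OP63 → 2
17:15 end OP65 → 1
17:15 start OP62 → 2
18:00 end OP63 → 1
18:15 start OP64 → 2
20:45 end OP62 → 1
20:45 end OP64 → 0
Peak is 3, at 11:30 (OP58, OP59, OP60).

3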